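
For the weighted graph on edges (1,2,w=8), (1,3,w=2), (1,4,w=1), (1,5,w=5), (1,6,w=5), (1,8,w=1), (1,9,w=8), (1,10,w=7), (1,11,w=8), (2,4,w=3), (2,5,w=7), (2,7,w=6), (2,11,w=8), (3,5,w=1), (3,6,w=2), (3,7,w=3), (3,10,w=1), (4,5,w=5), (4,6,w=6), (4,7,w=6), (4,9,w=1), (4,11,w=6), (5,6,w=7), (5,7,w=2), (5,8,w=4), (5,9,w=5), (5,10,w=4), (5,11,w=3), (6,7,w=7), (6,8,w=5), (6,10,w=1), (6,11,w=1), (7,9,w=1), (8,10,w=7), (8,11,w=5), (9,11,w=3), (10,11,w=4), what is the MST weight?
13 (MST edges: (1,3,w=2), (1,4,w=1), (1,8,w=1), (2,4,w=3), (3,5,w=1), (3,10,w=1), (4,9,w=1), (6,10,w=1), (6,11,w=1), (7,9,w=1); sum of weights 2 + 1 + 1 + 3 + 1 + 1 + 1 + 1 + 1 + 1 = 13)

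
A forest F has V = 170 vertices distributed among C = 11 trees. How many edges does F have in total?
159 (Each of the 11 component trees on V_i vertices has V_i - 1 edges; summing gives V - C = 170 - 11 = 159)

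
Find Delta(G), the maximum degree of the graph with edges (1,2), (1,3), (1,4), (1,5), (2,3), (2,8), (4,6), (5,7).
4 (attained at vertex 1)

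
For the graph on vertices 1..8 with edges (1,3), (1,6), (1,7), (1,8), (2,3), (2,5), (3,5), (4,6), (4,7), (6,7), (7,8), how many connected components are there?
1 (components: {1, 2, 3, 4, 5, 6, 7, 8})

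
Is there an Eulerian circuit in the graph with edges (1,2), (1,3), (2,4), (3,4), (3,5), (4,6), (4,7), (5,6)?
No (2 vertices have odd degree: {3, 7}; Eulerian circuit requires 0)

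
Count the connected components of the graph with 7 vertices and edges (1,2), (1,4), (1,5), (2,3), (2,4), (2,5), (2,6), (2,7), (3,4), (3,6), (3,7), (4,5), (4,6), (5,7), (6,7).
1 (components: {1, 2, 3, 4, 5, 6, 7})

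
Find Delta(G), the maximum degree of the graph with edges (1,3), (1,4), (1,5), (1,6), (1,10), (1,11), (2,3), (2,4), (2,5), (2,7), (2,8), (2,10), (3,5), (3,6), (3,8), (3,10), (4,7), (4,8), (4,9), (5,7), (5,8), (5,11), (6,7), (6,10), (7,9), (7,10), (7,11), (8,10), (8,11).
7 (attained at vertex 7)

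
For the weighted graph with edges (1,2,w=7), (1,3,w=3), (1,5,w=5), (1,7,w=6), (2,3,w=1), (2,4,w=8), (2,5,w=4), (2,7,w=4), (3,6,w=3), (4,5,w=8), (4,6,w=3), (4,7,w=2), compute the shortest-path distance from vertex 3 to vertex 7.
5 (path: 3 -> 2 -> 7; weights 1 + 4 = 5)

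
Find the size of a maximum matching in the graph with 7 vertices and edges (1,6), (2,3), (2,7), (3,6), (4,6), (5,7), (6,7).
3 (matching: (2,3), (4,6), (5,7); upper bound floor(n/2) = floor(7/2) = 3)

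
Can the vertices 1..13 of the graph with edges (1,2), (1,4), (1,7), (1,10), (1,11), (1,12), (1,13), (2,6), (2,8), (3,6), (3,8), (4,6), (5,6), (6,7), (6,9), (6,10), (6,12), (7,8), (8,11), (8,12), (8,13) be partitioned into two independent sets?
Yes. Partition: {1, 6, 8}, {2, 3, 4, 5, 7, 9, 10, 11, 12, 13}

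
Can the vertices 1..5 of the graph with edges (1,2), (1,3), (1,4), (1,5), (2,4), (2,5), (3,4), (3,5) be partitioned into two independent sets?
No (odd cycle of length 3: 2 -> 1 -> 5 -> 2)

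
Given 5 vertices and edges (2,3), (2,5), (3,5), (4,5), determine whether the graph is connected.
No, it has 2 components: {1}, {2, 3, 4, 5}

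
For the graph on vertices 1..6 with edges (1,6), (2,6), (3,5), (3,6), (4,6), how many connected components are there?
1 (components: {1, 2, 3, 4, 5, 6})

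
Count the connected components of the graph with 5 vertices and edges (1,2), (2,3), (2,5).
2 (components: {1, 2, 3, 5}, {4})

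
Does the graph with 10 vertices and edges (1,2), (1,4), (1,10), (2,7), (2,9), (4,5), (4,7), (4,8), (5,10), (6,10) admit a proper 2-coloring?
Yes. Partition: {1, 3, 5, 6, 7, 8, 9}, {2, 4, 10}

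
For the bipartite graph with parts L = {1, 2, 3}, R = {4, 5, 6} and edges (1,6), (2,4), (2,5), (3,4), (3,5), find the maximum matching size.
3 (matching: (1,6), (2,5), (3,4); upper bound min(|L|,|R|) = min(3,3) = 3)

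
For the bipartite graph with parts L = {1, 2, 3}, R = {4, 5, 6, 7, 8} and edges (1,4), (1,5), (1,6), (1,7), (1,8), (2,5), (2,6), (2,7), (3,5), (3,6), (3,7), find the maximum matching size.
3 (matching: (1,8), (2,7), (3,6); upper bound min(|L|,|R|) = min(3,5) = 3)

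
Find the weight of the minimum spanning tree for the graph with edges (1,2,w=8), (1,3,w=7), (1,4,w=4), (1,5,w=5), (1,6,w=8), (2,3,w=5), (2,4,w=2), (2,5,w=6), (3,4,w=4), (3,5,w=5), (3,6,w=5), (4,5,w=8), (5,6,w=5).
20 (MST edges: (1,4,w=4), (1,5,w=5), (2,4,w=2), (3,4,w=4), (3,6,w=5); sum of weights 4 + 5 + 2 + 4 + 5 = 20)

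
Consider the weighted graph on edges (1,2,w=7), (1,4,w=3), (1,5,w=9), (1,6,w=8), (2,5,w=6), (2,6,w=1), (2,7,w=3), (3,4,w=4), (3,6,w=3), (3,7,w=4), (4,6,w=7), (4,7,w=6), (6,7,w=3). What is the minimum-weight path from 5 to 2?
6 (path: 5 -> 2; weights 6 = 6)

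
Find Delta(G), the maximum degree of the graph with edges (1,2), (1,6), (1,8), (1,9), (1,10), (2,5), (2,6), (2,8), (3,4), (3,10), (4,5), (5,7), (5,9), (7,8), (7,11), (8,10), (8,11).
5 (attained at vertices 1, 8)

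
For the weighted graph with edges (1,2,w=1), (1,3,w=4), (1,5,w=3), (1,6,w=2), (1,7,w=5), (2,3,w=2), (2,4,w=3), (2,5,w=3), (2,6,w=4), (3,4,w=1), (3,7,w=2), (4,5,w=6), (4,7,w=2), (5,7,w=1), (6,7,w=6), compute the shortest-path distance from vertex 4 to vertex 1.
4 (path: 4 -> 2 -> 1; weights 3 + 1 = 4)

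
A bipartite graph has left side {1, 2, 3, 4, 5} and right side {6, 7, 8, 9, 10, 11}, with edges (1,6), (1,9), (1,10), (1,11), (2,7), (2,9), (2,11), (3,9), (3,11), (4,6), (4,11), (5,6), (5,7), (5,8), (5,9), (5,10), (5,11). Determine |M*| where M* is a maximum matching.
5 (matching: (1,10), (2,7), (3,9), (4,11), (5,8); upper bound min(|L|,|R|) = min(5,6) = 5)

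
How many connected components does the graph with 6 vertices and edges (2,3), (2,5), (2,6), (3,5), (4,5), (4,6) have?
2 (components: {1}, {2, 3, 4, 5, 6})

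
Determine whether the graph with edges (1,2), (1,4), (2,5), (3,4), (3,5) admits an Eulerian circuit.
Yes (the graph is connected and all 5 vertices have even degree)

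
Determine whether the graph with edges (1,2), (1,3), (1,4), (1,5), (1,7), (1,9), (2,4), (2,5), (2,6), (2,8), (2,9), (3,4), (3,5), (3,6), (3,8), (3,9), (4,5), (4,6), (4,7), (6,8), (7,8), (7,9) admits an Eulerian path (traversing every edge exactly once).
Yes — and in fact it has an Eulerian circuit (the graph is connected and all 9 vertices have even degree)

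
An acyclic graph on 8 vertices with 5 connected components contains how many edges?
3 (Each of the 5 component trees on V_i vertices has V_i - 1 edges; summing gives V - C = 8 - 5 = 3)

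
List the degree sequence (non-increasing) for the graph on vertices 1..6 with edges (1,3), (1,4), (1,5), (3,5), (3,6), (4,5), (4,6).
[3, 3, 3, 3, 2, 0] (degrees: deg(1)=3, deg(2)=0, deg(3)=3, deg(4)=3, deg(5)=3, deg(6)=2)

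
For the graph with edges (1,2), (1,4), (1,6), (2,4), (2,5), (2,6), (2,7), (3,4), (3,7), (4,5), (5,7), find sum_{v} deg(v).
22 (handshake: sum of degrees = 2|E| = 2 x 11 = 22)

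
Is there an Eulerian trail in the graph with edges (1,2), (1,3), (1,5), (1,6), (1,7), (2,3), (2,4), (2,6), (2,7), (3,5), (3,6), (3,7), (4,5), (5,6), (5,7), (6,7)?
No (6 vertices have odd degree: {1, 2, 3, 5, 6, 7}; Eulerian path requires 0 or 2)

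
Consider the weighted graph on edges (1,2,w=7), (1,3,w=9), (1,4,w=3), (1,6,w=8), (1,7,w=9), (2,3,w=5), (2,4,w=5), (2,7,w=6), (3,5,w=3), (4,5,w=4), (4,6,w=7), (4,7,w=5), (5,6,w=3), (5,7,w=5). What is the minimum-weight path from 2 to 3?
5 (path: 2 -> 3; weights 5 = 5)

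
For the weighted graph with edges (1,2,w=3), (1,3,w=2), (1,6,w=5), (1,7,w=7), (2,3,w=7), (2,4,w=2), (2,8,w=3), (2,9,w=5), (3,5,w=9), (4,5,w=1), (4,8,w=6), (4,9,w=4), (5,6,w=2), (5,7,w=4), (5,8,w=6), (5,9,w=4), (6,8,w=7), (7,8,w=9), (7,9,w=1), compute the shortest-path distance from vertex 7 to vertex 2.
6 (path: 7 -> 9 -> 2; weights 1 + 5 = 6)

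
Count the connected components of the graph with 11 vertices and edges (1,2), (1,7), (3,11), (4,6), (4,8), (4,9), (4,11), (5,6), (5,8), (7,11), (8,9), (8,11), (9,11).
2 (components: {1, 2, 3, 4, 5, 6, 7, 8, 9, 11}, {10})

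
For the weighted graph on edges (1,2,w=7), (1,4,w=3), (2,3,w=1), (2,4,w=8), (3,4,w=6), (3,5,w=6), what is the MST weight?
16 (MST edges: (1,4,w=3), (2,3,w=1), (3,4,w=6), (3,5,w=6); sum of weights 3 + 1 + 6 + 6 = 16)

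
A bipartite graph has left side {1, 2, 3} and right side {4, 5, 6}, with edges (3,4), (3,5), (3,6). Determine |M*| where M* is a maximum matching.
1 (matching: (3,6); upper bound min(|L|,|R|) = min(3,3) = 3)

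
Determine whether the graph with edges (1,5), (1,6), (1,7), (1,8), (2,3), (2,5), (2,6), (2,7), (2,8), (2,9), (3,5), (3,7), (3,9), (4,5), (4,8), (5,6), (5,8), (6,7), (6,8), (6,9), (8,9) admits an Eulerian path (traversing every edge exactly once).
Yes — and in fact it has an Eulerian circuit (the graph is connected and all 9 vertices have even degree)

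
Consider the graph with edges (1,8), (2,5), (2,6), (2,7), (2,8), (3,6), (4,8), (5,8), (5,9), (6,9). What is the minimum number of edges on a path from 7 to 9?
3 (path: 7 -> 2 -> 6 -> 9, 3 edges)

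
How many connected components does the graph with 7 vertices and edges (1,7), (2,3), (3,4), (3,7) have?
3 (components: {1, 2, 3, 4, 7}, {5}, {6})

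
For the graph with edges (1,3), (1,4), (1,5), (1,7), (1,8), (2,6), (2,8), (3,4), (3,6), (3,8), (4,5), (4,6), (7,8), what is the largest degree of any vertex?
5 (attained at vertex 1)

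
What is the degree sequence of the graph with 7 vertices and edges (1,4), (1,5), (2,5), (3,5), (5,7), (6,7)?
[4, 2, 2, 1, 1, 1, 1] (degrees: deg(1)=2, deg(2)=1, deg(3)=1, deg(4)=1, deg(5)=4, deg(6)=1, deg(7)=2)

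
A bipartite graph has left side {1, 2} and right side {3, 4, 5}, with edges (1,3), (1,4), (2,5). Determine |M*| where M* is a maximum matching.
2 (matching: (1,4), (2,5); upper bound min(|L|,|R|) = min(2,3) = 2)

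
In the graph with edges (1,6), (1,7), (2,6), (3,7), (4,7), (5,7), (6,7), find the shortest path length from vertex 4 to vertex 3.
2 (path: 4 -> 7 -> 3, 2 edges)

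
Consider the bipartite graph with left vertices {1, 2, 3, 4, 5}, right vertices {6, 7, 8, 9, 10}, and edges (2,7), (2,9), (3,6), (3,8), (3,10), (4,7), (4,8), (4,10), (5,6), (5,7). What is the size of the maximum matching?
4 (matching: (2,9), (3,10), (4,8), (5,7); upper bound min(|L|,|R|) = min(5,5) = 5)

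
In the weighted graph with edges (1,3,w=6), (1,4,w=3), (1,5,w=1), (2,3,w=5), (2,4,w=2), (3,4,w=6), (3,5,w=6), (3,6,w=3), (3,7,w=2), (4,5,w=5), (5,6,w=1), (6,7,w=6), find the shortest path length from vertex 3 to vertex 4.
6 (path: 3 -> 4; weights 6 = 6)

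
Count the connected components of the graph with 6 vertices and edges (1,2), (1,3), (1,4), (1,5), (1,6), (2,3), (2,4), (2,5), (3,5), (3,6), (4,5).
1 (components: {1, 2, 3, 4, 5, 6})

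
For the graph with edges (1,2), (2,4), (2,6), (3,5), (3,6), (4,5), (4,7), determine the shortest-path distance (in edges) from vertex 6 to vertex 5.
2 (path: 6 -> 3 -> 5, 2 edges)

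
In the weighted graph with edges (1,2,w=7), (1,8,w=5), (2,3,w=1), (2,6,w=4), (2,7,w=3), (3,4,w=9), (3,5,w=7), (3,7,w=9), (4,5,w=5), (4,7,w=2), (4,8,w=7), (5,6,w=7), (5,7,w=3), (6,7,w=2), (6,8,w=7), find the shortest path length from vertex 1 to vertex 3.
8 (path: 1 -> 2 -> 3; weights 7 + 1 = 8)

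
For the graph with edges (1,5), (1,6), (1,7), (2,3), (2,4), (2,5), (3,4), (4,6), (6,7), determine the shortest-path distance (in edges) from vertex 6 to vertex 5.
2 (path: 6 -> 1 -> 5, 2 edges)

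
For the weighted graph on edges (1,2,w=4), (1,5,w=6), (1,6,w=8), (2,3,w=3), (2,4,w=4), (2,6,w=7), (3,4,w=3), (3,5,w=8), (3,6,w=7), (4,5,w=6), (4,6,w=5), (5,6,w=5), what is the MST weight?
20 (MST edges: (1,2,w=4), (2,3,w=3), (3,4,w=3), (4,6,w=5), (5,6,w=5); sum of weights 4 + 3 + 3 + 5 + 5 = 20)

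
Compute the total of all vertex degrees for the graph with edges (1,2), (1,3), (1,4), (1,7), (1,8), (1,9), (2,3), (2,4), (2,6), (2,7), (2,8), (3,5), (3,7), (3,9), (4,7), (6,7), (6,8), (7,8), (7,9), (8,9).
40 (handshake: sum of degrees = 2|E| = 2 x 20 = 40)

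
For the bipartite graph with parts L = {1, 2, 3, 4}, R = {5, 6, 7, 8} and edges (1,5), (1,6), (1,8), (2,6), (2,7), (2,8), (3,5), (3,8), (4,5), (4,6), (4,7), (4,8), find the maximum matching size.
4 (matching: (1,8), (2,7), (3,5), (4,6); upper bound min(|L|,|R|) = min(4,4) = 4)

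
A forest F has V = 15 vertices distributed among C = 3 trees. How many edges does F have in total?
12 (Each of the 3 component trees on V_i vertices has V_i - 1 edges; summing gives V - C = 15 - 3 = 12)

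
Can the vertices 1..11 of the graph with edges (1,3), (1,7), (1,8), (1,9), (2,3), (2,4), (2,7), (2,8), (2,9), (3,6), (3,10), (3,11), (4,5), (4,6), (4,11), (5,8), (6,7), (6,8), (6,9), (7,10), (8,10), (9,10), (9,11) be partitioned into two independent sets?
Yes. Partition: {1, 2, 5, 6, 10, 11}, {3, 4, 7, 8, 9}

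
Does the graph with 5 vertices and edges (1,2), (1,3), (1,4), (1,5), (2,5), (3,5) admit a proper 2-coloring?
No (odd cycle of length 3: 2 -> 1 -> 5 -> 2)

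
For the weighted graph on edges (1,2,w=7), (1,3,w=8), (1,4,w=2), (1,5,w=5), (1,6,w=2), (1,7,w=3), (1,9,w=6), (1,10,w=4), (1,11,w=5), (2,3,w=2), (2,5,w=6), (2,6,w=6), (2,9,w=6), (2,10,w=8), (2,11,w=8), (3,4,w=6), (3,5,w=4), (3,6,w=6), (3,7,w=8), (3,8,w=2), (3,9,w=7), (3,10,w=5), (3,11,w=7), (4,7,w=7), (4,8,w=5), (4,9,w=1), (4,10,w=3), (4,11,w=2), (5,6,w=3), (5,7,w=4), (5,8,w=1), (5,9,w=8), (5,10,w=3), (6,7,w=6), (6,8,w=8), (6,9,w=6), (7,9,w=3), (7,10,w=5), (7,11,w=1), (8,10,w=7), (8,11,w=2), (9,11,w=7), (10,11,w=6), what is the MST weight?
18 (MST edges: (1,4,w=2), (1,6,w=2), (2,3,w=2), (3,8,w=2), (4,9,w=1), (4,10,w=3), (4,11,w=2), (5,8,w=1), (7,11,w=1), (8,11,w=2); sum of weights 2 + 2 + 2 + 2 + 1 + 3 + 2 + 1 + 1 + 2 = 18)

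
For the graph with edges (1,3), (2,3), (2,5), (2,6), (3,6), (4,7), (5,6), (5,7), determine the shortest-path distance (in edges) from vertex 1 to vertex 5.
3 (path: 1 -> 3 -> 2 -> 5, 3 edges)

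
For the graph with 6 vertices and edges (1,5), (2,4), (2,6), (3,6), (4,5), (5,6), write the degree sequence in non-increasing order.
[3, 3, 2, 2, 1, 1] (degrees: deg(1)=1, deg(2)=2, deg(3)=1, deg(4)=2, deg(5)=3, deg(6)=3)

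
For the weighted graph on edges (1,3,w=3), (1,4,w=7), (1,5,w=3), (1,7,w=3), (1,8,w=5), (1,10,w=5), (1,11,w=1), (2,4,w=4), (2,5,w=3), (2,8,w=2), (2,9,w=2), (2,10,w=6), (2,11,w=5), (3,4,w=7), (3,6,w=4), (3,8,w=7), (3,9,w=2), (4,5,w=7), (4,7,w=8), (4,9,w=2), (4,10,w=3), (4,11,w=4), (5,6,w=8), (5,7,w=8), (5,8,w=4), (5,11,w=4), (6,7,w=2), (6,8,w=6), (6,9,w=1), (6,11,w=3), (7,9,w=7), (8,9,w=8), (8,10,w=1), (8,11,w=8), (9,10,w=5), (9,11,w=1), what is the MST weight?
17 (MST edges: (1,5,w=3), (1,11,w=1), (2,8,w=2), (2,9,w=2), (3,9,w=2), (4,9,w=2), (6,7,w=2), (6,9,w=1), (8,10,w=1), (9,11,w=1); sum of weights 3 + 1 + 2 + 2 + 2 + 2 + 2 + 1 + 1 + 1 = 17)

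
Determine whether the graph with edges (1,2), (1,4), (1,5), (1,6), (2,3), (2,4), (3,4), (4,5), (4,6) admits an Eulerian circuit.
No (2 vertices have odd degree: {2, 4}; Eulerian circuit requires 0)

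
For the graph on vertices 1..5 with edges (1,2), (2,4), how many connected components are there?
3 (components: {1, 2, 4}, {3}, {5})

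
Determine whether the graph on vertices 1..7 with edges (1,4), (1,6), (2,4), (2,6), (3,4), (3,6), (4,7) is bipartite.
Yes. Partition: {1, 2, 3, 5, 7}, {4, 6}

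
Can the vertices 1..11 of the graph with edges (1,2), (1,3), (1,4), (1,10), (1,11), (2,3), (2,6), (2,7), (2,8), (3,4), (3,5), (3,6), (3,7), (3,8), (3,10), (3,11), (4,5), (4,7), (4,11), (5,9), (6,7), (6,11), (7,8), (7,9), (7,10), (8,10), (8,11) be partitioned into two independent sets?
No (odd cycle of length 3: 11 -> 1 -> 3 -> 11)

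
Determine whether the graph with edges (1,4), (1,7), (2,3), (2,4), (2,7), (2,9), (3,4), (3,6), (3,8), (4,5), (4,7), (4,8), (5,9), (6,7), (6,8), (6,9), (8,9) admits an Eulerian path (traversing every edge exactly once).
Yes — and in fact it has an Eulerian circuit (the graph is connected and all 9 vertices have even degree)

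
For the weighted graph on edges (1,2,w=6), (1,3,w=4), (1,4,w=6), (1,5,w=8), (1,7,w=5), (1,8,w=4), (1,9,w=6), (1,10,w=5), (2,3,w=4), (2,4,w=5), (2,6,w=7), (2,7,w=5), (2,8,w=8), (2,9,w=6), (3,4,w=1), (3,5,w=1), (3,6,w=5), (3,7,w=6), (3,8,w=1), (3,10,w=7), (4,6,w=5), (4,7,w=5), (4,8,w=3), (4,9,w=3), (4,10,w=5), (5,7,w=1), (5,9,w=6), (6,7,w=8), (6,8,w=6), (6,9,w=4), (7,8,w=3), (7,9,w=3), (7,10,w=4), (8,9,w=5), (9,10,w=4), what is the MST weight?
23 (MST edges: (1,3,w=4), (2,3,w=4), (3,4,w=1), (3,5,w=1), (3,8,w=1), (4,9,w=3), (5,7,w=1), (6,9,w=4), (7,10,w=4); sum of weights 4 + 4 + 1 + 1 + 1 + 3 + 1 + 4 + 4 = 23)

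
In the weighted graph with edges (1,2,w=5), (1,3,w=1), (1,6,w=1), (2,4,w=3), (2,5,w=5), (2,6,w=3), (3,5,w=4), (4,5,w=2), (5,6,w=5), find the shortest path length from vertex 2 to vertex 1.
4 (path: 2 -> 6 -> 1; weights 3 + 1 = 4)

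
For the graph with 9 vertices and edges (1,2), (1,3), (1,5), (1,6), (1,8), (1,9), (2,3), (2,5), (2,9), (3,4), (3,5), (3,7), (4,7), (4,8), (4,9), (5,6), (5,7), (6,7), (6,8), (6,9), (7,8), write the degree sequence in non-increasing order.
[6, 5, 5, 5, 5, 4, 4, 4, 4] (degrees: deg(1)=6, deg(2)=4, deg(3)=5, deg(4)=4, deg(5)=5, deg(6)=5, deg(7)=5, deg(8)=4, deg(9)=4)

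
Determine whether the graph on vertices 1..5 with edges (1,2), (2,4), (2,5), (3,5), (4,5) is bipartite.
No (odd cycle of length 3: 4 -> 2 -> 5 -> 4)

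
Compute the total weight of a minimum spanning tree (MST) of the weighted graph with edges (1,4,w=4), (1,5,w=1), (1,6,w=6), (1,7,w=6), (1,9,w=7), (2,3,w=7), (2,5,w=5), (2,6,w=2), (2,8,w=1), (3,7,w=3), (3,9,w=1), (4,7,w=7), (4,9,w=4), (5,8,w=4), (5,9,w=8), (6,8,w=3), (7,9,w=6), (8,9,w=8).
20 (MST edges: (1,4,w=4), (1,5,w=1), (2,6,w=2), (2,8,w=1), (3,7,w=3), (3,9,w=1), (4,9,w=4), (5,8,w=4); sum of weights 4 + 1 + 2 + 1 + 3 + 1 + 4 + 4 = 20)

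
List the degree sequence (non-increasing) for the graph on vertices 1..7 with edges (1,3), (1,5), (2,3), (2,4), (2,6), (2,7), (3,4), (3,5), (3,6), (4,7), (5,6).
[5, 4, 3, 3, 3, 2, 2] (degrees: deg(1)=2, deg(2)=4, deg(3)=5, deg(4)=3, deg(5)=3, deg(6)=3, deg(7)=2)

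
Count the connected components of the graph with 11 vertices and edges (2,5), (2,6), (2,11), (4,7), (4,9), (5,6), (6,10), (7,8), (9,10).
3 (components: {1}, {2, 4, 5, 6, 7, 8, 9, 10, 11}, {3})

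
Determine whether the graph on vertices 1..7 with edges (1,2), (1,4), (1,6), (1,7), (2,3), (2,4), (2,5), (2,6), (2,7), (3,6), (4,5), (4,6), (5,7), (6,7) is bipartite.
No (odd cycle of length 3: 4 -> 1 -> 6 -> 4)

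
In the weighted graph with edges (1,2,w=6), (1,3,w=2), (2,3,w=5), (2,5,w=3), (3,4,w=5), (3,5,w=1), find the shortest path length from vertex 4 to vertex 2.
9 (path: 4 -> 3 -> 5 -> 2; weights 5 + 1 + 3 = 9)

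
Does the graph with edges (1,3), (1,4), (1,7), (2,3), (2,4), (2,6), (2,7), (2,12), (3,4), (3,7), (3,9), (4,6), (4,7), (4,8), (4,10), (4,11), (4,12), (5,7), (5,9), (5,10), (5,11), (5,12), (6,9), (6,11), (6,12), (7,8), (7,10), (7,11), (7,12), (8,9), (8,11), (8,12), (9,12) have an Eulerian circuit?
No (12 vertices have odd degree: {1, 2, 3, 4, 5, 6, 7, 8, 9, 10, 11, 12}; Eulerian circuit requires 0)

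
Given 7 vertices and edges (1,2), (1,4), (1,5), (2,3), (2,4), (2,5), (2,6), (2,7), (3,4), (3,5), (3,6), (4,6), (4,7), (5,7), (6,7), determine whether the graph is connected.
Yes (BFS from 1 visits [1, 2, 4, 5, 3, 6, 7] — all 7 vertices reached)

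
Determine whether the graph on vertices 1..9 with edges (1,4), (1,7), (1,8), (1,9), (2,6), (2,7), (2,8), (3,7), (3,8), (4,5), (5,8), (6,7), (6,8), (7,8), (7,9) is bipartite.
No (odd cycle of length 3: 7 -> 1 -> 8 -> 7)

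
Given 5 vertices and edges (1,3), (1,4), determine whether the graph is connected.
No, it has 3 components: {1, 3, 4}, {2}, {5}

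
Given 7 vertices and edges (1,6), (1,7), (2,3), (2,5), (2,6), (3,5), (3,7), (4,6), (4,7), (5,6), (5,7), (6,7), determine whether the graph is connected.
Yes (BFS from 1 visits [1, 6, 7, 2, 4, 5, 3] — all 7 vertices reached)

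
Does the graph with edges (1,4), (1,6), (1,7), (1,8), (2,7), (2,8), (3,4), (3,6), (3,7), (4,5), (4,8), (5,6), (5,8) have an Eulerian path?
No (4 vertices have odd degree: {3, 5, 6, 7}; Eulerian path requires 0 or 2)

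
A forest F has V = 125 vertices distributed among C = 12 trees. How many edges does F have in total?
113 (Each of the 12 component trees on V_i vertices has V_i - 1 edges; summing gives V - C = 125 - 12 = 113)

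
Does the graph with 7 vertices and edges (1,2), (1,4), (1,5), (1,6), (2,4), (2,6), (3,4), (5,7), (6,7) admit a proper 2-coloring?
No (odd cycle of length 3: 6 -> 1 -> 2 -> 6)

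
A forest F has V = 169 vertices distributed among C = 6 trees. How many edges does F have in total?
163 (Each of the 6 component trees on V_i vertices has V_i - 1 edges; summing gives V - C = 169 - 6 = 163)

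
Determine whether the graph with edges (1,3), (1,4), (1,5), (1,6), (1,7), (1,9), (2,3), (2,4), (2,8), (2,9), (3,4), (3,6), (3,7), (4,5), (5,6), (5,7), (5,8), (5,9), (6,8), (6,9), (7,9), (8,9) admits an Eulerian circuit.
No (2 vertices have odd degree: {3, 6}; Eulerian circuit requires 0)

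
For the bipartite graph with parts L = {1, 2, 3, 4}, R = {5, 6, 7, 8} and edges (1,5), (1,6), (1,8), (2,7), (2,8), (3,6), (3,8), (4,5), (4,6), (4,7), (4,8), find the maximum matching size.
4 (matching: (1,8), (2,7), (3,6), (4,5); upper bound min(|L|,|R|) = min(4,4) = 4)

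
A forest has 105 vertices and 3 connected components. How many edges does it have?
102 (Each of the 3 component trees on V_i vertices has V_i - 1 edges; summing gives V - C = 105 - 3 = 102)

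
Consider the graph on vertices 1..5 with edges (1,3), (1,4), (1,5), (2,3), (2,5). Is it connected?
Yes (BFS from 1 visits [1, 3, 4, 5, 2] — all 5 vertices reached)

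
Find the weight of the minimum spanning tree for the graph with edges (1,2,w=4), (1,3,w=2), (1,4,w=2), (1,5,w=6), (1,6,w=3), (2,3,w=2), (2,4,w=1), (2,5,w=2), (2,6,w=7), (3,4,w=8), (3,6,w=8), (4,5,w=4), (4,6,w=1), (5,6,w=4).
8 (MST edges: (1,3,w=2), (1,4,w=2), (2,4,w=1), (2,5,w=2), (4,6,w=1); sum of weights 2 + 2 + 1 + 2 + 1 = 8)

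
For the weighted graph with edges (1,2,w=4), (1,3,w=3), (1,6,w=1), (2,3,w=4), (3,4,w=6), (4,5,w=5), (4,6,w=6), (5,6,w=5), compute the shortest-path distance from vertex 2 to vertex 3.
4 (path: 2 -> 3; weights 4 = 4)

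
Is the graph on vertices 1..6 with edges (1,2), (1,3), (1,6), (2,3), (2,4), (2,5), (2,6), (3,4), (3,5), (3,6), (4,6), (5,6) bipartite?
No (odd cycle of length 3: 3 -> 1 -> 2 -> 3)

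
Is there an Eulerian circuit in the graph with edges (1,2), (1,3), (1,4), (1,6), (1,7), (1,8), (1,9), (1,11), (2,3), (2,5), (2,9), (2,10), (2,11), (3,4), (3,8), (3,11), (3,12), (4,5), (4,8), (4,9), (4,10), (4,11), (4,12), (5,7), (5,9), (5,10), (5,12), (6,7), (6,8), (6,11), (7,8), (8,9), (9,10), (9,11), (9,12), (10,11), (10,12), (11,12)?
Yes (the graph is connected and all 12 vertices have even degree)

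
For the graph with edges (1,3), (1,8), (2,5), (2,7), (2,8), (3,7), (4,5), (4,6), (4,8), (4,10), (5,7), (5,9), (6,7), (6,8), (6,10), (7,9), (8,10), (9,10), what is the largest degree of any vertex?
5 (attained at vertices 7, 8)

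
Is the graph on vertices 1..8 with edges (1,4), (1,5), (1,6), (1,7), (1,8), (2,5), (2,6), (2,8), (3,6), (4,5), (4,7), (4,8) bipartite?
No (odd cycle of length 3: 7 -> 1 -> 4 -> 7)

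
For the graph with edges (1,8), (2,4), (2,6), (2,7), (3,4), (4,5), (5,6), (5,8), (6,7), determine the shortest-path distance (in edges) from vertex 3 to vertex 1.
4 (path: 3 -> 4 -> 5 -> 8 -> 1, 4 edges)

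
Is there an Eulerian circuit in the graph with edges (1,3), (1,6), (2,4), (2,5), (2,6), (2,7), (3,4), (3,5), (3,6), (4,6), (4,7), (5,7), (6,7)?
No (2 vertices have odd degree: {5, 6}; Eulerian circuit requires 0)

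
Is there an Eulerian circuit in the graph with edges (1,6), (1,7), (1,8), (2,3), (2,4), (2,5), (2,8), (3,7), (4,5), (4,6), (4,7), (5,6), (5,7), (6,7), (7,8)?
No (2 vertices have odd degree: {1, 8}; Eulerian circuit requires 0)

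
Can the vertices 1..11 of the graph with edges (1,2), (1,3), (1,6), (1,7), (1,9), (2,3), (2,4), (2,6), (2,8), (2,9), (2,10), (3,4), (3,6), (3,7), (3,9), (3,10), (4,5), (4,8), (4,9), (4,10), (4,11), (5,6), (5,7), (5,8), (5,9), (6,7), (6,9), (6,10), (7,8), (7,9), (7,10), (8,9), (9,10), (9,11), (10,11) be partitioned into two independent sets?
No (odd cycle of length 3: 6 -> 1 -> 9 -> 6)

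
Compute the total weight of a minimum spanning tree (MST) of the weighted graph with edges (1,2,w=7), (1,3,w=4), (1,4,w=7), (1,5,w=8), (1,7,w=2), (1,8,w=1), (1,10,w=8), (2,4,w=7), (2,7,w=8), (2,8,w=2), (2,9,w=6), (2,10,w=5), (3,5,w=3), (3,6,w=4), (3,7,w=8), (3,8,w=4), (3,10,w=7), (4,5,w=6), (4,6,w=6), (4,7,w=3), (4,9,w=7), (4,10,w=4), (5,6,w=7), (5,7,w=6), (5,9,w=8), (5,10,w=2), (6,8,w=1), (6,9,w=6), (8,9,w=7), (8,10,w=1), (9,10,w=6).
21 (MST edges: (1,7,w=2), (1,8,w=1), (2,8,w=2), (2,9,w=6), (3,5,w=3), (4,7,w=3), (5,10,w=2), (6,8,w=1), (8,10,w=1); sum of weights 2 + 1 + 2 + 6 + 3 + 3 + 2 + 1 + 1 = 21)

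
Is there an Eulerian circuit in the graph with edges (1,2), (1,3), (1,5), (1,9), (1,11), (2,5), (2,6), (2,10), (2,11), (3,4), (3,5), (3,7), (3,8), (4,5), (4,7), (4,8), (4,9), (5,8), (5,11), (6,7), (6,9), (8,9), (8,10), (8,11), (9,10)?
No (8 vertices have odd degree: {1, 2, 3, 4, 6, 7, 9, 10}; Eulerian circuit requires 0)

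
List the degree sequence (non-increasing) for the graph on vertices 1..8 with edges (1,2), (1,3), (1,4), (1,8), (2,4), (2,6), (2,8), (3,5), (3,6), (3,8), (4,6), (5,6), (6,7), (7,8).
[5, 4, 4, 4, 4, 3, 2, 2] (degrees: deg(1)=4, deg(2)=4, deg(3)=4, deg(4)=3, deg(5)=2, deg(6)=5, deg(7)=2, deg(8)=4)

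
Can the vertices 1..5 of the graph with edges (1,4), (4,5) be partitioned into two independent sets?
Yes. Partition: {1, 2, 3, 5}, {4}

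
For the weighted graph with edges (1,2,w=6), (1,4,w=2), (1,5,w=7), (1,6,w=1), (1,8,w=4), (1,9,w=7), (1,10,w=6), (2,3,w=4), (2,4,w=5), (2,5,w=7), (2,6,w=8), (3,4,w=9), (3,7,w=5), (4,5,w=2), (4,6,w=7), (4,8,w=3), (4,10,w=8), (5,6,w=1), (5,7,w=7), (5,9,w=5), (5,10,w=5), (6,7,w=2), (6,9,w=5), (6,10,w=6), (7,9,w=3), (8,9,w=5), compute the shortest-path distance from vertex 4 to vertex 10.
7 (path: 4 -> 5 -> 10; weights 2 + 5 = 7)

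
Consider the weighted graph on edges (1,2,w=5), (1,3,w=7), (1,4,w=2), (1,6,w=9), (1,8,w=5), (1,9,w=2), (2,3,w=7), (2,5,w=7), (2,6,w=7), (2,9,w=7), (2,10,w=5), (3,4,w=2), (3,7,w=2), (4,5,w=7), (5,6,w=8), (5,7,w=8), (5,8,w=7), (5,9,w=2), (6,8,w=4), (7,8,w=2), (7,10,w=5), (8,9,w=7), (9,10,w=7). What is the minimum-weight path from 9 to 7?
8 (path: 9 -> 1 -> 4 -> 3 -> 7; weights 2 + 2 + 2 + 2 = 8)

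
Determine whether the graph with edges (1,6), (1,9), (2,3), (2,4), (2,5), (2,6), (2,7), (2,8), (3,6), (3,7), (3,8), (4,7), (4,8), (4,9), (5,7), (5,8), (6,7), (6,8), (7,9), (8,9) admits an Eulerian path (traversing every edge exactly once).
Yes (the graph is connected and exactly 2 vertices have odd degree: {5, 6}; any Eulerian path must start and end at those)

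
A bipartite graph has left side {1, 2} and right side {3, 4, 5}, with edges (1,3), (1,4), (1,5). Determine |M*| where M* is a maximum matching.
1 (matching: (1,5); upper bound min(|L|,|R|) = min(2,3) = 2)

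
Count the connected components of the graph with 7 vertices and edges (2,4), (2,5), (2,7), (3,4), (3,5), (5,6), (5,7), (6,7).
2 (components: {1}, {2, 3, 4, 5, 6, 7})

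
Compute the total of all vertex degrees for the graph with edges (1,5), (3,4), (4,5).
6 (handshake: sum of degrees = 2|E| = 2 x 3 = 6)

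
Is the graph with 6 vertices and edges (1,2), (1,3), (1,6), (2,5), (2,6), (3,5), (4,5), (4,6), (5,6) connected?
Yes (BFS from 1 visits [1, 2, 3, 6, 5, 4] — all 6 vertices reached)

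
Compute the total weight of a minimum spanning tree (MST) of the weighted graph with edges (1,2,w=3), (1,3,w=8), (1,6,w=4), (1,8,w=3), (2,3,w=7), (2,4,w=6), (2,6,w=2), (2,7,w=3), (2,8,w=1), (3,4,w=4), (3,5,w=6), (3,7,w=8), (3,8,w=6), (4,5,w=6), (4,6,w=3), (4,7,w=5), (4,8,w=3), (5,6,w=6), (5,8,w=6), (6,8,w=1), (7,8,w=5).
21 (MST edges: (1,2,w=3), (2,7,w=3), (2,8,w=1), (3,4,w=4), (3,5,w=6), (4,8,w=3), (6,8,w=1); sum of weights 3 + 3 + 1 + 4 + 6 + 3 + 1 = 21)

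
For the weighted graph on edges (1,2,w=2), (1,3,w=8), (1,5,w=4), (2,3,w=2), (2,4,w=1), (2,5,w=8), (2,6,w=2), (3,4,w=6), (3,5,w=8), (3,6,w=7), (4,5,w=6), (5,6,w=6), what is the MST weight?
11 (MST edges: (1,2,w=2), (1,5,w=4), (2,3,w=2), (2,4,w=1), (2,6,w=2); sum of weights 2 + 4 + 2 + 1 + 2 = 11)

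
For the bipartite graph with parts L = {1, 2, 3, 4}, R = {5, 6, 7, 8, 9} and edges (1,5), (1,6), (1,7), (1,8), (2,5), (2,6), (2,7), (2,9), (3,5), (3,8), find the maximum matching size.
3 (matching: (1,7), (2,9), (3,8); upper bound min(|L|,|R|) = min(4,5) = 4)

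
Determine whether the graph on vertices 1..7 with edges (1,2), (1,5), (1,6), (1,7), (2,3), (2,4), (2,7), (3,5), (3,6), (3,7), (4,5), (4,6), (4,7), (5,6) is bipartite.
No (odd cycle of length 3: 7 -> 1 -> 2 -> 7)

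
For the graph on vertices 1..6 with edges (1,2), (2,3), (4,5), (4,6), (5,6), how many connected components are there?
2 (components: {1, 2, 3}, {4, 5, 6})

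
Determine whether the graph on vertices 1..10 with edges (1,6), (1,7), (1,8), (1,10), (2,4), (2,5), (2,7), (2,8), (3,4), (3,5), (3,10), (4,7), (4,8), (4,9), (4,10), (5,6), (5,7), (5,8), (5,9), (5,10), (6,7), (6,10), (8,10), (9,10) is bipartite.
No (odd cycle of length 3: 10 -> 1 -> 6 -> 10)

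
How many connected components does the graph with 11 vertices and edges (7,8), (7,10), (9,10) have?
8 (components: {1}, {2}, {3}, {4}, {5}, {6}, {7, 8, 9, 10}, {11})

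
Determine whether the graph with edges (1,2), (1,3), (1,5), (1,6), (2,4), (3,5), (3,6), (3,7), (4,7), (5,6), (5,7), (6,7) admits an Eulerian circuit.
Yes (the graph is connected and all 7 vertices have even degree)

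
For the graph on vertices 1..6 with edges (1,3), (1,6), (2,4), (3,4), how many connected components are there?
2 (components: {1, 2, 3, 4, 6}, {5})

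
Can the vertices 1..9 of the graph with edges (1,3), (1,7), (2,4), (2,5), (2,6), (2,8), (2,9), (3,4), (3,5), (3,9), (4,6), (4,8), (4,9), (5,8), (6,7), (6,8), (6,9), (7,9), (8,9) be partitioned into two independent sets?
No (odd cycle of length 3: 9 -> 3 -> 4 -> 9)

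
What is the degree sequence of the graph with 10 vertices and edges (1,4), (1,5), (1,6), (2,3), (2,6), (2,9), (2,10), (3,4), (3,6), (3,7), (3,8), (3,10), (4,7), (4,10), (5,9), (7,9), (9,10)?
[6, 4, 4, 4, 4, 3, 3, 3, 2, 1] (degrees: deg(1)=3, deg(2)=4, deg(3)=6, deg(4)=4, deg(5)=2, deg(6)=3, deg(7)=3, deg(8)=1, deg(9)=4, deg(10)=4)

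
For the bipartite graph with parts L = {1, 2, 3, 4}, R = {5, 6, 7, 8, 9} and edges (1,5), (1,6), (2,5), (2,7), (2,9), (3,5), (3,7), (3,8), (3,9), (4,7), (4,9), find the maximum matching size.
4 (matching: (1,6), (2,9), (3,8), (4,7); upper bound min(|L|,|R|) = min(4,5) = 4)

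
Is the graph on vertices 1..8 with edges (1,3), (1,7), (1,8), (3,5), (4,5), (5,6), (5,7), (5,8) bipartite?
Yes. Partition: {1, 2, 5}, {3, 4, 6, 7, 8}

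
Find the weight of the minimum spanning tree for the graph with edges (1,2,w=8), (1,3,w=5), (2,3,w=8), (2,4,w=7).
20 (MST edges: (1,2,w=8), (1,3,w=5), (2,4,w=7); sum of weights 8 + 5 + 7 = 20)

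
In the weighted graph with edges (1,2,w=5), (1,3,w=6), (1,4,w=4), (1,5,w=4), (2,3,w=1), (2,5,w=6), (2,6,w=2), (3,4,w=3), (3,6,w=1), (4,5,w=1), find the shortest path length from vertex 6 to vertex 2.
2 (path: 6 -> 2; weights 2 = 2)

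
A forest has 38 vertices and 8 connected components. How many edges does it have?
30 (Each of the 8 component trees on V_i vertices has V_i - 1 edges; summing gives V - C = 38 - 8 = 30)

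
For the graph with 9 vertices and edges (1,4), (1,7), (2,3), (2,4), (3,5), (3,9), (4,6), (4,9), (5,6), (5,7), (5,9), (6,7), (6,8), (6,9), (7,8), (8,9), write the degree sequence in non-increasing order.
[5, 5, 4, 4, 4, 3, 3, 2, 2] (degrees: deg(1)=2, deg(2)=2, deg(3)=3, deg(4)=4, deg(5)=4, deg(6)=5, deg(7)=4, deg(8)=3, deg(9)=5)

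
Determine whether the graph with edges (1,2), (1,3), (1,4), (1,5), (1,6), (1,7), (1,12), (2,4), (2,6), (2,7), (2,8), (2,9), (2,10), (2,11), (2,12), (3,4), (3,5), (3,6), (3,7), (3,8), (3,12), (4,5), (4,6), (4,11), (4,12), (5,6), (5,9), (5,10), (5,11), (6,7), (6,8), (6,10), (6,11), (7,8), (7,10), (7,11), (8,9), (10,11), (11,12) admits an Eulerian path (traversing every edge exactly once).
No (12 vertices have odd degree: {1, 2, 3, 4, 5, 6, 7, 8, 9, 10, 11, 12}; Eulerian path requires 0 or 2)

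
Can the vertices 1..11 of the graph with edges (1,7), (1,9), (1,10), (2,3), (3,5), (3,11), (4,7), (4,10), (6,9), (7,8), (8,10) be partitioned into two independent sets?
Yes. Partition: {1, 2, 4, 5, 6, 8, 11}, {3, 7, 9, 10}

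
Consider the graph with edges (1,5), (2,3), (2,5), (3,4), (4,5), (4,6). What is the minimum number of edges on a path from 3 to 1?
3 (path: 3 -> 4 -> 5 -> 1, 3 edges)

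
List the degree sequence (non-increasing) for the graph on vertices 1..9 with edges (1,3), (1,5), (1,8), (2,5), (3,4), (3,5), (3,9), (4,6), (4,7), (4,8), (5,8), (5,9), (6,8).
[5, 4, 4, 4, 3, 2, 2, 1, 1] (degrees: deg(1)=3, deg(2)=1, deg(3)=4, deg(4)=4, deg(5)=5, deg(6)=2, deg(7)=1, deg(8)=4, deg(9)=2)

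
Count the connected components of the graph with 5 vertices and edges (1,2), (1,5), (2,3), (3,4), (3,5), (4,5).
1 (components: {1, 2, 3, 4, 5})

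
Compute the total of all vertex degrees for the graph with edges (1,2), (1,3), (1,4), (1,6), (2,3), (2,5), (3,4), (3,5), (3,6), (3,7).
20 (handshake: sum of degrees = 2|E| = 2 x 10 = 20)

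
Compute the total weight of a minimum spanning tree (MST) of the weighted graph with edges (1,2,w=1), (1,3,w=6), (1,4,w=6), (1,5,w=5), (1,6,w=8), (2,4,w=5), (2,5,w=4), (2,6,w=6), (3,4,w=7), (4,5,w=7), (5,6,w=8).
22 (MST edges: (1,2,w=1), (1,3,w=6), (2,4,w=5), (2,5,w=4), (2,6,w=6); sum of weights 1 + 6 + 5 + 4 + 6 = 22)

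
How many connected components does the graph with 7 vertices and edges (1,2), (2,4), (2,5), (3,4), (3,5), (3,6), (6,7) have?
1 (components: {1, 2, 3, 4, 5, 6, 7})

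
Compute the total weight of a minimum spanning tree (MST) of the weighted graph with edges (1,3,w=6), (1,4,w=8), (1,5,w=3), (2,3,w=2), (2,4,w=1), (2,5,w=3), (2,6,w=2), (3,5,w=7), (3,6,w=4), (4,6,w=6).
11 (MST edges: (1,5,w=3), (2,3,w=2), (2,4,w=1), (2,5,w=3), (2,6,w=2); sum of weights 3 + 2 + 1 + 3 + 2 = 11)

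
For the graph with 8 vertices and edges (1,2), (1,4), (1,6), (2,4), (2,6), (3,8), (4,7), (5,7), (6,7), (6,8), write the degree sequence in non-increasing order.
[4, 3, 3, 3, 3, 2, 1, 1] (degrees: deg(1)=3, deg(2)=3, deg(3)=1, deg(4)=3, deg(5)=1, deg(6)=4, deg(7)=3, deg(8)=2)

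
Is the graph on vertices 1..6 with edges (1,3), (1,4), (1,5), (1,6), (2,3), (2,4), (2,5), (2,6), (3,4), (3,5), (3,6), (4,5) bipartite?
No (odd cycle of length 3: 6 -> 1 -> 3 -> 6)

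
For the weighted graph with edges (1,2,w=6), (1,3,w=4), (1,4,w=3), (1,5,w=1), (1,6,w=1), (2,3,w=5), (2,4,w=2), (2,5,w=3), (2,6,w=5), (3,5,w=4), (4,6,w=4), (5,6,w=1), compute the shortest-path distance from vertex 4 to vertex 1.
3 (path: 4 -> 1; weights 3 = 3)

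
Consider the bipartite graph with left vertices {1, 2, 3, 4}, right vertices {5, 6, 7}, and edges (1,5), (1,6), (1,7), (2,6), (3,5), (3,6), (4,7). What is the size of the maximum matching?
3 (matching: (1,7), (2,6), (3,5); upper bound min(|L|,|R|) = min(4,3) = 3)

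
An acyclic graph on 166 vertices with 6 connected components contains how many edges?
160 (Each of the 6 component trees on V_i vertices has V_i - 1 edges; summing gives V - C = 166 - 6 = 160)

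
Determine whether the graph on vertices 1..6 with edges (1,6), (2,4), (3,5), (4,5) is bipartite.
Yes. Partition: {1, 2, 5}, {3, 4, 6}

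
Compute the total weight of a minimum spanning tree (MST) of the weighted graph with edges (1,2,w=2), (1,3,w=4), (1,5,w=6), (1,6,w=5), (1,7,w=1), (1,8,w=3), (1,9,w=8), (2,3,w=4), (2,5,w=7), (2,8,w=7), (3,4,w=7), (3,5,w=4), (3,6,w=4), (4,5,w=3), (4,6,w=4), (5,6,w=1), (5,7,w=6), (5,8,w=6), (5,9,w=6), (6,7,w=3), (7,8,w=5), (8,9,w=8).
23 (MST edges: (1,2,w=2), (1,3,w=4), (1,7,w=1), (1,8,w=3), (4,5,w=3), (5,6,w=1), (5,9,w=6), (6,7,w=3); sum of weights 2 + 4 + 1 + 3 + 3 + 1 + 6 + 3 = 23)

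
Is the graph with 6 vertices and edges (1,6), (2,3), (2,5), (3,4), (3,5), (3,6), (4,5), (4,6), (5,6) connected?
Yes (BFS from 1 visits [1, 6, 3, 4, 5, 2] — all 6 vertices reached)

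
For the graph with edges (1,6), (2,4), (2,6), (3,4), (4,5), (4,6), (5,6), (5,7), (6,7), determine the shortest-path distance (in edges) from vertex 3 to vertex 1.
3 (path: 3 -> 4 -> 6 -> 1, 3 edges)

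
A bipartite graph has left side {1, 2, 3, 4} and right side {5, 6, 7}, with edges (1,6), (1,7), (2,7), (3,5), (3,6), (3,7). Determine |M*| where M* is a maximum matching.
3 (matching: (1,6), (2,7), (3,5); upper bound min(|L|,|R|) = min(4,3) = 3)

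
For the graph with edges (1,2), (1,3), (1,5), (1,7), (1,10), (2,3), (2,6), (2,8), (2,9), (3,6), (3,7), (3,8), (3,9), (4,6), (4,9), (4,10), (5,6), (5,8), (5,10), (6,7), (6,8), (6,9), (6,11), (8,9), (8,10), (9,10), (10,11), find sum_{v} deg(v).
54 (handshake: sum of degrees = 2|E| = 2 x 27 = 54)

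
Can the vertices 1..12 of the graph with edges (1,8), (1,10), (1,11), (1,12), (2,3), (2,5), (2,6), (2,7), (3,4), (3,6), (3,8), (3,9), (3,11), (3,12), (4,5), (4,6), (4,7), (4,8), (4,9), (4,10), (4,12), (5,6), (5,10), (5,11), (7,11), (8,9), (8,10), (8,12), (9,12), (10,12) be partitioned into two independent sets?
No (odd cycle of length 3: 10 -> 1 -> 8 -> 10)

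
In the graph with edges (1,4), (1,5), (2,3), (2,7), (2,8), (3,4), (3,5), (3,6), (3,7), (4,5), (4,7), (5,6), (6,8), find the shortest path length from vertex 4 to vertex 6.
2 (path: 4 -> 3 -> 6, 2 edges)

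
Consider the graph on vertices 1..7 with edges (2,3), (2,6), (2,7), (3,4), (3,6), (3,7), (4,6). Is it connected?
No, it has 3 components: {1}, {2, 3, 4, 6, 7}, {5}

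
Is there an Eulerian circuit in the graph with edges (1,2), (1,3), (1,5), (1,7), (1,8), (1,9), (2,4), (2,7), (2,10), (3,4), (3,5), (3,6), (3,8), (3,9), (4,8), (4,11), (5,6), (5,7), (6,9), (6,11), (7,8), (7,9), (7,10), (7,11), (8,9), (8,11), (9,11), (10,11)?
No (2 vertices have odd degree: {7, 10}; Eulerian circuit requires 0)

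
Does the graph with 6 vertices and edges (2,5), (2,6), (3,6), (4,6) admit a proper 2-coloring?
Yes. Partition: {1, 2, 3, 4}, {5, 6}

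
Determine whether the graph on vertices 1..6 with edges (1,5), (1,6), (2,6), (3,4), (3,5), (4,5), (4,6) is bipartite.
No (odd cycle of length 3: 4 -> 5 -> 3 -> 4)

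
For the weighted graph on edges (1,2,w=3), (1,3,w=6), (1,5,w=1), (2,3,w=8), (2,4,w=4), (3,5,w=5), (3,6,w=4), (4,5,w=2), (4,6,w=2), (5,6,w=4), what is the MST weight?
12 (MST edges: (1,2,w=3), (1,5,w=1), (3,6,w=4), (4,5,w=2), (4,6,w=2); sum of weights 3 + 1 + 4 + 2 + 2 = 12)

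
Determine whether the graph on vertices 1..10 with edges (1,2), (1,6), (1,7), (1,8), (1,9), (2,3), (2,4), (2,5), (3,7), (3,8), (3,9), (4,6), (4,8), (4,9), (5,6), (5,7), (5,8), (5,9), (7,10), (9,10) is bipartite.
Yes. Partition: {1, 3, 4, 5, 10}, {2, 6, 7, 8, 9}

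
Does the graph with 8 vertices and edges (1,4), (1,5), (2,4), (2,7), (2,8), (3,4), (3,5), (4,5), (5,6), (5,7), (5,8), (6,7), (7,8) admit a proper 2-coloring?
No (odd cycle of length 3: 5 -> 1 -> 4 -> 5)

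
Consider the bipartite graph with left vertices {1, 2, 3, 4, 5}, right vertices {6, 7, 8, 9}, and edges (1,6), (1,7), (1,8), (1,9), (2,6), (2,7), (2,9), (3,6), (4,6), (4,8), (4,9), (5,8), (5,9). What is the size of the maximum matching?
4 (matching: (1,9), (2,7), (3,6), (4,8); upper bound min(|L|,|R|) = min(5,4) = 4)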